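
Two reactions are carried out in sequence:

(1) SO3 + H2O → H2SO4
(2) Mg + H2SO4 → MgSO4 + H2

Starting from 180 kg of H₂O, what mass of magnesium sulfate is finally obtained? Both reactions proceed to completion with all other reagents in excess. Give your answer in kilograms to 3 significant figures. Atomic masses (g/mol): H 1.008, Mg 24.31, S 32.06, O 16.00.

M(H2O) = 2(1.008) + 16.00 = 18.016 g/mol.
M(MgSO4) = 24.31 + 32.06 + 4(16.00) = 120.37 g/mol.
180 kg = 180000 g.
n(H2O) = 180000 / 18.016 = 9991 mol.
Step 1 gives a 1:1 ratio of H2O to H2SO4, so n(H2SO4) = 9991 mol.
In step 2 the H2SO4:MgSO4 ratio is 1:1, so n(MgSO4) = 9991 mol.
Mass of MgSO4 = 9991 × 120.37 = 1.203 × 10^6 g = 1200 kg.

1200 kg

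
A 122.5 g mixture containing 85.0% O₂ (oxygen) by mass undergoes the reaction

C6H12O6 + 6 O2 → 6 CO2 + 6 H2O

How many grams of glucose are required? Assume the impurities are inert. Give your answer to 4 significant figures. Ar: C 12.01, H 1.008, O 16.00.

Mass of pure O2 = 122.5 g × 0.850 = 104.12 g.
M(O2) = 2(16.00) = 32.00 g/mol.
M(C6H12O6) = 6(12.01) + 12(1.008) + 6(16.00) = 180.156 g/mol.
n(O2) = 104.12 g / 32.00 g/mol = 3.2539 mol.
From the equation the O2:C6H12O6 mole ratio is 6:1, so n(C6H12O6) = 3.2539 × 1/6 = 0.54232 mol.
Mass of C6H12O6 = 0.54232 mol × 180.156 g/mol = 97.702 g.

97.70 g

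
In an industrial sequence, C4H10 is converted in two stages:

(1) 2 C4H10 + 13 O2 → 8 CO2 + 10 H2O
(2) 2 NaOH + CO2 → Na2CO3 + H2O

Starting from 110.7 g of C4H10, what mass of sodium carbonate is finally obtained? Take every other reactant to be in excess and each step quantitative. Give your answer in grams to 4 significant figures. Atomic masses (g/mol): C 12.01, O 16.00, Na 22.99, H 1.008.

M(C4H10) = 4(12.01) + 10(1.008) = 58.12 g/mol.
M(Na2CO3) = 2(22.99) + 12.01 + 3(16.00) = 105.99 g/mol.
n(C4H10) = 110.70 / 58.12 = 1.9047 mol.
Step 1 gives a 2:8 ratio of C4H10 to CO2, so n(CO2) = 7.6187 mol.
In step 2 the CO2:Na2CO3 ratio is 1:1, so n(Na2CO3) = 7.6187 mol.
Mass of Na2CO3 = 7.6187 × 105.99 = 807.51 g.

807.5 g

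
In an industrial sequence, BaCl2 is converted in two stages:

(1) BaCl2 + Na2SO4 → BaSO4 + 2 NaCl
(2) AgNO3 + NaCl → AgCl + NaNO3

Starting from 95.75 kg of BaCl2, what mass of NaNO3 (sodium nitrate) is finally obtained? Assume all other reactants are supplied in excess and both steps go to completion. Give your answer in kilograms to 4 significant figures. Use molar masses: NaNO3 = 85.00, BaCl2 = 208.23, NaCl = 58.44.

95.75 kg = 95750 g.
n(BaCl2) = 95750 / 208.23 = 459.83 mol.
Step 1 gives a 1:2 ratio of BaCl2 to NaCl, so n(NaCl) = 919.66 mol.
In step 2 the NaCl:NaNO3 ratio is 1:1, so n(NaNO3) = 919.66 mol.
Mass of NaNO3 = 919.66 × 85.00 = 78171 g = 78.17 kg.

78.17 kg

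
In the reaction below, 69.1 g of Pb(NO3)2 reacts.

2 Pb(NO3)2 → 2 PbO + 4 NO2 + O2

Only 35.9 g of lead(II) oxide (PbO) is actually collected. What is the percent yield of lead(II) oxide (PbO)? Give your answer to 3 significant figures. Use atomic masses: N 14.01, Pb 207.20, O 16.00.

77.1 %

M(Pb(NO3)2) = 207.20 + 2(14.01) + 6(16.00) = 331.22 g/mol.
M(PbO) = 207.20 + 16.00 = 223.20 g/mol.
n(Pb(NO3)2) = 69.10 g / 331.22 g/mol = 0.2086 mol.
From the equation the Pb(NO3)2:PbO mole ratio is 2:2, so n(PbO) = 0.2086 × 2/2 = 0.2086 mol.
Mass of PbO = 0.2086 mol × 223.20 g/mol = 46.56 g.
This is the theoretical yield. Percent yield = 35.9 g / 46.56 g × 100% = 77.10%.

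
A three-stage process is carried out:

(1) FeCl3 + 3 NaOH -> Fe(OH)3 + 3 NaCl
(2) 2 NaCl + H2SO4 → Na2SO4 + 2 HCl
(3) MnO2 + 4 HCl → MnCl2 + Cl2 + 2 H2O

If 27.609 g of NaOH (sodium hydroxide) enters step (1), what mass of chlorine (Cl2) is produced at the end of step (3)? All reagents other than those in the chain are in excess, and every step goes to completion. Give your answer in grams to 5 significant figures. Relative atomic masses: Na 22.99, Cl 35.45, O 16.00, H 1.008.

M(NaOH) = 22.99 + 16.00 + 1.008 = 39.998 g/mol.
M(Cl2) = 2(35.45) = 70.90 g/mol.
n(NaOH) = 27.609 / 39.998 = 0.690260 mol.
Reaction (1): NaOH→NaCl ratio 3:3 ⇒ n(NaCl) = 0.690260 mol.
Reaction (2): NaCl→HCl ratio 2:2 ⇒ n(HCl) = 0.690260 mol.
Reaction (3): HCl→Cl2 ratio 4:1 ⇒ n(Cl2) = 0.172565 mol.
Mass of Cl2 = 0.172565 × 70.90 = 12.2348 g.

12.235 g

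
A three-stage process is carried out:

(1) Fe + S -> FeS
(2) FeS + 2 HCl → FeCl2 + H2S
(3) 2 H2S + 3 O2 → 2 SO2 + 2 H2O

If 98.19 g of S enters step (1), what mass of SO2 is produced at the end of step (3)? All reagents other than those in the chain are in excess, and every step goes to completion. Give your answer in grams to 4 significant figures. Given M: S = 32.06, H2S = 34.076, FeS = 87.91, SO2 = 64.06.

n(S) = 98.19 / 32.06 = 3.0627 mol.
Reaction (1): S→FeS ratio 1:1 ⇒ n(FeS) = 3.0627 mol.
Reaction (2): FeS→H2S ratio 1:1 ⇒ n(H2S) = 3.0627 mol.
Reaction (3): H2S→SO2 ratio 2:2 ⇒ n(SO2) = 3.0627 mol.
Mass of SO2 = 3.0627 × 64.06 = 196.20 g.

196.2 g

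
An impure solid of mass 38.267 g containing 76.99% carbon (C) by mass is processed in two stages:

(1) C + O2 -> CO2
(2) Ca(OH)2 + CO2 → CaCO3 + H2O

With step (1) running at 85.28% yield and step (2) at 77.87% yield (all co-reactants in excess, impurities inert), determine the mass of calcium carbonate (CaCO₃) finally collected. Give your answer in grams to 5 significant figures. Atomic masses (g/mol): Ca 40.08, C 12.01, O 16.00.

163.05 g

Pure C = 38.267 × 0.7699 = 29.4618 g.
M(C) = 12.01 g/mol.
M(CaCO3) = 40.08 + 12.01 + 3(16.00) = 100.09 g/mol.
n(C) = 29.4618 / 12.01 = 2.45310 mol.
Step 1 (C:CO2 = 1:1): theoretical n(CO2) = 2.45310 mol; at 85.28% yield, n(CO2) = 2.09201 mol.
Step 2 (CO2:CaCO3 = 1:1): theoretical n(CaCO3) = 2.09201 mol, so theoretical mass = 2.09201 × 100.09 = 209.389 g.
At 77.87% yield, actual mass of CaCO3 = 209.389 × 0.7787 = 163.051 g.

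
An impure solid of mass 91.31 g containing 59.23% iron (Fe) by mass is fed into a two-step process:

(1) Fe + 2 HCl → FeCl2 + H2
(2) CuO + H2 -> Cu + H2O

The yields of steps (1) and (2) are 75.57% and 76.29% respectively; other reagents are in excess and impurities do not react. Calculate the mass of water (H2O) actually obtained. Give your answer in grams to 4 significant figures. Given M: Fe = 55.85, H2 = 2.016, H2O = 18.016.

Pure Fe = 91.31 × 0.5923 = 54.083 g.
n(Fe) = 54.083 / 55.85 = 0.96836 mol.
Step 1 (Fe:H2 = 1:1): theoretical n(H2) = 0.96836 mol; at 75.57% yield, n(H2) = 0.73179 mol.
Step 2 (H2:H2O = 1:1): theoretical n(H2O) = 0.73179 mol, so theoretical mass = 0.73179 × 18.016 = 13.184 g.
At 76.29% yield, actual mass of H2O = 13.184 × 0.7629 = 10.058 g.

10.06 g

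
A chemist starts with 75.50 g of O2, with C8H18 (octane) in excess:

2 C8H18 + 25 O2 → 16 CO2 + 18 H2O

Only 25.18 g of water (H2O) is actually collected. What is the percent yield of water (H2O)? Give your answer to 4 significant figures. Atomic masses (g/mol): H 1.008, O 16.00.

M(O2) = 2(16.00) = 32.00 g/mol.
M(H2O) = 2(1.008) + 16.00 = 18.016 g/mol.
n(O2) = 75.500 g / 32.00 g/mol = 2.3594 mol.
From the equation the O2:H2O mole ratio is 25:18, so n(H2O) = 2.3594 × 18/25 = 1.6987 mol.
Mass of H2O = 1.6987 mol × 18.016 g/mol = 30.605 g.
This is the theoretical yield. Percent yield = 25.18 g / 30.605 g × 100% = 82.275%.

82.27 %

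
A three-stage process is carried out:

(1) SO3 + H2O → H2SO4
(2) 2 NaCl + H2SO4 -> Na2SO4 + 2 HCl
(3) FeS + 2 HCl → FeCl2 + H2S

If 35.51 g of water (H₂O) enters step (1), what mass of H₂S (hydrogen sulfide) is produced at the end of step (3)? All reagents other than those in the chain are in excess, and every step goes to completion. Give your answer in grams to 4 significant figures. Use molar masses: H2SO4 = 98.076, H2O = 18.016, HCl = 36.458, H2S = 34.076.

67.16 g

n(H2O) = 35.51 / 18.016 = 1.9710 mol.
Reaction (1): H2O→H2SO4 ratio 1:1 ⇒ n(H2SO4) = 1.9710 mol.
Reaction (2): H2SO4→HCl ratio 1:2 ⇒ n(HCl) = 3.9421 mol.
Reaction (3): HCl→H2S ratio 2:1 ⇒ n(H2S) = 1.9710 mol.
Mass of H2S = 1.9710 × 34.076 = 67.165 g.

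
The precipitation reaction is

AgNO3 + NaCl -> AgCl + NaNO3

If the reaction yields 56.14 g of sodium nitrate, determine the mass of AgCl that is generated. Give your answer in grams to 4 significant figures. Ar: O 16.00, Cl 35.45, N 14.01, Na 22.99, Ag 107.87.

94.66 g

M(NaNO3) = 22.99 + 14.01 + 3(16.00) = 85.00 g/mol.
M(AgCl) = 107.87 + 35.45 = 143.32 g/mol.
n(NaNO3) = 56.140 g / 85.00 g/mol = 0.66047 mol.
From the equation the NaNO3:AgCl mole ratio is 1:1, so n(AgCl) = 0.66047 × 1/1 = 0.66047 mol.
Mass of AgCl = 0.66047 mol × 143.32 g/mol = 94.659 g.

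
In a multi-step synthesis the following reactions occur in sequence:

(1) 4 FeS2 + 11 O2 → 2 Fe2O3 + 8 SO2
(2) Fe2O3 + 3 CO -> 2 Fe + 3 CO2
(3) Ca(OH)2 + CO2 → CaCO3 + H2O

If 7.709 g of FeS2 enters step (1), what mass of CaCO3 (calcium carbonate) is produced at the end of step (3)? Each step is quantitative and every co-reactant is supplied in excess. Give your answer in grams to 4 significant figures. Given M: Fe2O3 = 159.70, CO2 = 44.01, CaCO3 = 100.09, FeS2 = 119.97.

n(FeS2) = 7.709 / 119.97 = 0.064258 mol.
Reaction (1): FeS2→Fe2O3 ratio 4:2 ⇒ n(Fe2O3) = 0.032129 mol.
Reaction (2): Fe2O3→CO2 ratio 1:3 ⇒ n(CO2) = 0.096387 mol.
Reaction (3): CO2→CaCO3 ratio 1:1 ⇒ n(CaCO3) = 0.096387 mol.
Mass of CaCO3 = 0.096387 × 100.09 = 9.6473 g.

9.647 g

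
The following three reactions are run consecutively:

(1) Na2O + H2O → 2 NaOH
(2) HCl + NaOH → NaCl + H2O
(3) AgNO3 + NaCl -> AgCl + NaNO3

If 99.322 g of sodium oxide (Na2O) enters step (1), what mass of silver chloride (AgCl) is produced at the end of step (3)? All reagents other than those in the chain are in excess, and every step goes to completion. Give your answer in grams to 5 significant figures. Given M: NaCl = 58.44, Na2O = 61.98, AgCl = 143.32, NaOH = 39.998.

n(Na2O) = 99.322 / 61.98 = 1.60248 mol.
Reaction (1): Na2O→NaOH ratio 1:2 ⇒ n(NaOH) = 3.20497 mol.
Reaction (2): NaOH→NaCl ratio 1:1 ⇒ n(NaCl) = 3.20497 mol.
Reaction (3): NaCl→AgCl ratio 1:1 ⇒ n(AgCl) = 3.20497 mol.
Mass of AgCl = 3.20497 × 143.32 = 459.336 g.

459.34 g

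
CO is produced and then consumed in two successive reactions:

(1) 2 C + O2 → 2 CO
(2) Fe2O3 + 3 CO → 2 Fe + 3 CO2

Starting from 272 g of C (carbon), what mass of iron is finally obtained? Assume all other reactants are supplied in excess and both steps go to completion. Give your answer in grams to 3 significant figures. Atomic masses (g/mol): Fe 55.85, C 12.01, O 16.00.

843 g

M(C) = 12.01 g/mol.
M(Fe) = 55.85 g/mol.
n(C) = 272.0 / 12.01 = 22.65 mol.
Step 1 gives a 2:2 ratio of C to CO, so n(CO) = 22.65 mol.
In step 2 the CO:Fe ratio is 3:2, so n(Fe) = 15.10 mol.
Mass of Fe = 15.10 × 55.85 = 843.3 g.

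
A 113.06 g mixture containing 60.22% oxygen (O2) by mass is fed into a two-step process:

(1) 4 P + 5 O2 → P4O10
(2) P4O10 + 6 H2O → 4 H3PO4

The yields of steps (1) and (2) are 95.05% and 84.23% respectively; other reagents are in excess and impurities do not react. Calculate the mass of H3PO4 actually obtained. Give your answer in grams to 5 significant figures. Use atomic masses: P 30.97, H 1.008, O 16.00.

Pure O2 = 113.06 × 0.6022 = 68.0847 g.
M(O2) = 2(16.00) = 32.00 g/mol.
M(H3PO4) = 3(1.008) + 30.97 + 4(16.00) = 97.994 g/mol.
n(O2) = 68.0847 / 32.00 = 2.12765 mol.
Step 1 (O2:P4O10 = 5:1): theoretical n(P4O10) = 0.425530 mol; at 95.05% yield, n(P4O10) = 0.404466 mol.
Step 2 (P4O10:H3PO4 = 1:4): theoretical n(H3PO4) = 1.61786 mol, so theoretical mass = 1.61786 × 97.994 = 158.541 g.
At 84.23% yield, actual mass of H3PO4 = 158.541 × 0.8423 = 133.539 g.

133.54 g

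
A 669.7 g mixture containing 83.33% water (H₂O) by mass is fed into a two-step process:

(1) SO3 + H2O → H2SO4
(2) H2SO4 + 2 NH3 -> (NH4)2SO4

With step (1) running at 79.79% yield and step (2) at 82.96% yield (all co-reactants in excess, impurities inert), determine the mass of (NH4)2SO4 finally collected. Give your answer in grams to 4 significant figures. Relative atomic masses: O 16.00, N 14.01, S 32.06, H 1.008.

2709 g

Pure H2O = 669.7 × 0.8333 = 558.06 g.
M(H2O) = 2(1.008) + 16.00 = 18.016 g/mol.
M((NH4)2SO4) = 2(14.01) + 8(1.008) + 32.06 + 4(16.00) = 132.144 g/mol.
n(H2O) = 558.06 / 18.016 = 30.976 mol.
Step 1 (H2O:H2SO4 = 1:1): theoretical n(H2SO4) = 30.976 mol; at 79.79% yield, n(H2SO4) = 24.716 mol.
Step 2 (H2SO4:(NH4)2SO4 = 1:1): theoretical n((NH4)2SO4) = 24.716 mol, so theoretical mass = 24.716 × 132.144 = 3266.0 g.
At 82.96% yield, actual mass of (NH4)2SO4 = 3266.0 × 0.8296 = 2709.5 g.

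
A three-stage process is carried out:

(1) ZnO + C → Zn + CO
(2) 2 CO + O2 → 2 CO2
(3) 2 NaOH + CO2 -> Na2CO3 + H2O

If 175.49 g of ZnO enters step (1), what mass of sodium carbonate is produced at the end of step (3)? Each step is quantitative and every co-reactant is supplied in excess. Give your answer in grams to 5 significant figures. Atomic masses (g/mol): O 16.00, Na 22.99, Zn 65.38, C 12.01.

228.56 g

M(ZnO) = 65.38 + 16.00 = 81.38 g/mol.
M(Na2CO3) = 2(22.99) + 12.01 + 3(16.00) = 105.99 g/mol.
n(ZnO) = 175.49 / 81.38 = 2.15643 mol.
Reaction (1): ZnO→CO ratio 1:1 ⇒ n(CO) = 2.15643 mol.
Reaction (2): CO→CO2 ratio 2:2 ⇒ n(CO2) = 2.15643 mol.
Reaction (3): CO2→Na2CO3 ratio 1:1 ⇒ n(Na2CO3) = 2.15643 mol.
Mass of Na2CO3 = 2.15643 × 105.99 = 228.560 g.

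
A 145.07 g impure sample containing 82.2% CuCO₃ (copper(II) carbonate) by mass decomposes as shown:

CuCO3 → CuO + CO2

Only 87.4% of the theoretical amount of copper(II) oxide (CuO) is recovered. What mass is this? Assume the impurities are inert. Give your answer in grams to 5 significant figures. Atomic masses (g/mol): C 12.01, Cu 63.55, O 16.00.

67.100 g

Pure CuCO3 available = 145.07 g × 0.822 = 119.248 g.
M(CuCO3) = 63.55 + 12.01 + 3(16.00) = 123.56 g/mol.
M(CuO) = 63.55 + 16.00 = 79.55 g/mol.
n(CuCO3) = 119.248 g / 123.56 g/mol = 0.965098 mol.
From the equation the CuCO3:CuO mole ratio is 1:1, so n(CuO) = 0.965098 × 1/1 = 0.965098 mol.
Mass of CuO = 0.965098 mol × 79.55 g/mol = 76.7736 g.
Actual mass collected = 76.7736 g × 0.874 = 67.1001 g.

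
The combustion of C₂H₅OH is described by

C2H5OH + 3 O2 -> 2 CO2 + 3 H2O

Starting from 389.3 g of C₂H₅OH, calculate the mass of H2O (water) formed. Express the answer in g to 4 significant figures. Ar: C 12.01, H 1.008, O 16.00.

456.7 g

M(C2H5OH) = 2(12.01) + 6(1.008) + 16.00 = 46.068 g/mol.
M(H2O) = 2(1.008) + 16.00 = 18.016 g/mol.
n(C2H5OH) = 389.30 g / 46.068 g/mol = 8.4506 mol.
From the equation the C2H5OH:H2O mole ratio is 1:3, so n(H2O) = 8.4506 × 3/1 = 25.352 mol.
Mass of H2O = 25.352 mol × 18.016 g/mol = 456.74 g.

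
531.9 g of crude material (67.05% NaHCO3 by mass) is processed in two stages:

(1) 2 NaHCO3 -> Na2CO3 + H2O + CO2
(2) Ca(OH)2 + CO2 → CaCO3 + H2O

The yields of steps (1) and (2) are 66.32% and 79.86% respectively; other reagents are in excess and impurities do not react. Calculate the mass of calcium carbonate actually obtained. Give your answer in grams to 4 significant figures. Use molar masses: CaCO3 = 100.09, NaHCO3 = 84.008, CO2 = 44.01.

Pure NaHCO3 = 531.9 × 0.6705 = 356.64 g.
n(NaHCO3) = 356.64 / 84.008 = 4.2453 mol.
Step 1 (NaHCO3:CO2 = 2:1): theoretical n(CO2) = 2.1226 mol; at 66.32% yield, n(CO2) = 1.4077 mol.
Step 2 (CO2:CaCO3 = 1:1): theoretical n(CaCO3) = 1.4077 mol, so theoretical mass = 1.4077 × 100.09 = 140.90 g.
At 79.86% yield, actual mass of CaCO3 = 140.90 × 0.7986 = 112.52 g.

112.5 g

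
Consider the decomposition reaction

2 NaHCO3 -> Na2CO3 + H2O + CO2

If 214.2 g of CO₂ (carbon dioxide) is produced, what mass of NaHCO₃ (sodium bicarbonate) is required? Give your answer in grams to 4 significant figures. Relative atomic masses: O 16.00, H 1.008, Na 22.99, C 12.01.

M(CO2) = 12.01 + 2(16.00) = 44.01 g/mol.
M(NaHCO3) = 22.99 + 1.008 + 12.01 + 3(16.00) = 84.008 g/mol.
n(CO2) = 214.20 g / 44.01 g/mol = 4.8671 mol.
From the equation the CO2:NaHCO3 mole ratio is 1:2, so n(NaHCO3) = 4.8671 × 2/1 = 9.7342 mol.
Mass of NaHCO3 = 9.7342 mol × 84.008 g/mol = 817.75 g.

817.7 g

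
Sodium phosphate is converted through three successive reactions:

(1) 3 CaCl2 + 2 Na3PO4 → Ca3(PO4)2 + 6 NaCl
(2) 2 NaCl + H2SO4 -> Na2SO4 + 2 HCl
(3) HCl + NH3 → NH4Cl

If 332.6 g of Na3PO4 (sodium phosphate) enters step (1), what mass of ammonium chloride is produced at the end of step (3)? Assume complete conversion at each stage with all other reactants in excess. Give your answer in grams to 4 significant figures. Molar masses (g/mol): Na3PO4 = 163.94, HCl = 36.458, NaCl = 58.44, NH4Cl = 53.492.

n(Na3PO4) = 332.6 / 163.94 = 2.0288 mol.
Reaction (1): Na3PO4→NaCl ratio 2:6 ⇒ n(NaCl) = 6.0864 mol.
Reaction (2): NaCl→HCl ratio 2:2 ⇒ n(HCl) = 6.0864 mol.
Reaction (3): HCl→NH4Cl ratio 1:1 ⇒ n(NH4Cl) = 6.0864 mol.
Mass of NH4Cl = 6.0864 × 53.492 = 325.57 g.

325.6 g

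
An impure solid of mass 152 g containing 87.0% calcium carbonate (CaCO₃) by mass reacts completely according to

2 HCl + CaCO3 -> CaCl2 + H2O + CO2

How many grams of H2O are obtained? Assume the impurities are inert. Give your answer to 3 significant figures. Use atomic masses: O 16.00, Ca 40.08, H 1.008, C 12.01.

23.8 g

Mass of pure CaCO3 = 152 g × 0.870 = 132.2 g.
M(CaCO3) = 40.08 + 12.01 + 3(16.00) = 100.09 g/mol.
M(H2O) = 2(1.008) + 16.00 = 18.016 g/mol.
n(CaCO3) = 132.2 g / 100.09 g/mol = 1.321 mol.
From the equation the CaCO3:H2O mole ratio is 1:1, so n(H2O) = 1.321 × 1/1 = 1.321 mol.
Mass of H2O = 1.321 mol × 18.016 g/mol = 23.80 g.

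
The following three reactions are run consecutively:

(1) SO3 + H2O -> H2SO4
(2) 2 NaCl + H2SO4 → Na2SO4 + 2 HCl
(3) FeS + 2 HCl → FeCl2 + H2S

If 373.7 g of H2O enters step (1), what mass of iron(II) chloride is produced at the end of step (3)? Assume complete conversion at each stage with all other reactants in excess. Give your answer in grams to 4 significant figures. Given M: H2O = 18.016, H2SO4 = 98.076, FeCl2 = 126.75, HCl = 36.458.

n(H2O) = 373.7 / 18.016 = 20.743 mol.
Reaction (1): H2O→H2SO4 ratio 1:1 ⇒ n(H2SO4) = 20.743 mol.
Reaction (2): H2SO4→HCl ratio 1:2 ⇒ n(HCl) = 41.485 mol.
Reaction (3): HCl→FeCl2 ratio 2:1 ⇒ n(FeCl2) = 20.743 mol.
Mass of FeCl2 = 20.743 × 126.75 = 2629.1 g.

2629 g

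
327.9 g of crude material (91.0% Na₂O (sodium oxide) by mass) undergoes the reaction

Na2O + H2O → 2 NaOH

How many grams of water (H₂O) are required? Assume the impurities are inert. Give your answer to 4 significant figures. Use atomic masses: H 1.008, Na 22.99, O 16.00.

86.73 g

Mass of pure Na2O = 327.9 g × 0.910 = 298.39 g.
M(Na2O) = 2(22.99) + 16.00 = 61.98 g/mol.
M(H2O) = 2(1.008) + 16.00 = 18.016 g/mol.
n(Na2O) = 298.39 g / 61.98 g/mol = 4.8143 mol.
From the equation the Na2O:H2O mole ratio is 1:1, so n(H2O) = 4.8143 × 1/1 = 4.8143 mol.
Mass of H2O = 4.8143 mol × 18.016 g/mol = 86.734 g.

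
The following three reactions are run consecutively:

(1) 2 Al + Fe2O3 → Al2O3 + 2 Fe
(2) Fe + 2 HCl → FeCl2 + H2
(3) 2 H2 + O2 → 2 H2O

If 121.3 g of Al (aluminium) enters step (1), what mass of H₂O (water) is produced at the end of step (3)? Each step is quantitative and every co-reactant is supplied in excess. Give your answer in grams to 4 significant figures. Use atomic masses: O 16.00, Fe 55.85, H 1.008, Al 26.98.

81.00 g

M(Al) = 26.98 g/mol.
M(H2O) = 2(1.008) + 16.00 = 18.016 g/mol.
n(Al) = 121.3 / 26.98 = 4.4959 mol.
Reaction (1): Al→Fe ratio 2:2 ⇒ n(Fe) = 4.4959 mol.
Reaction (2): Fe→H2 ratio 1:1 ⇒ n(H2) = 4.4959 mol.
Reaction (3): H2→H2O ratio 2:2 ⇒ n(H2O) = 4.4959 mol.
Mass of H2O = 4.4959 × 18.016 = 80.999 g.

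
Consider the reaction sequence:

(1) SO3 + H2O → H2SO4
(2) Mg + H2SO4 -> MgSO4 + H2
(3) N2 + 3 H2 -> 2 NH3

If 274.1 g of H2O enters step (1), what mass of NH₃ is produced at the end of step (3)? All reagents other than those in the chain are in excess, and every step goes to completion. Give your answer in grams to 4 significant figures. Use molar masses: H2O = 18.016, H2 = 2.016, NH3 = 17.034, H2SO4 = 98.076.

n(H2O) = 274.1 / 18.016 = 15.214 mol.
Reaction (1): H2O→H2SO4 ratio 1:1 ⇒ n(H2SO4) = 15.214 mol.
Reaction (2): H2SO4→H2 ratio 1:1 ⇒ n(H2) = 15.214 mol.
Reaction (3): H2→NH3 ratio 3:2 ⇒ n(NH3) = 10.143 mol.
Mass of NH3 = 10.143 × 17.034 = 172.77 g.

172.8 g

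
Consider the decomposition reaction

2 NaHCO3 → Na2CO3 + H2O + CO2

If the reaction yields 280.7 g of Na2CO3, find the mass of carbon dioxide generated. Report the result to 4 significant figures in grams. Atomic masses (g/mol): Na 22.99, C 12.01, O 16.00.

116.6 g

M(Na2CO3) = 2(22.99) + 12.01 + 3(16.00) = 105.99 g/mol.
M(CO2) = 12.01 + 2(16.00) = 44.01 g/mol.
n(Na2CO3) = 280.70 g / 105.99 g/mol = 2.6484 mol.
From the equation the Na2CO3:CO2 mole ratio is 1:1, so n(CO2) = 2.6484 × 1/1 = 2.6484 mol.
Mass of CO2 = 2.6484 mol × 44.01 g/mol = 116.55 g.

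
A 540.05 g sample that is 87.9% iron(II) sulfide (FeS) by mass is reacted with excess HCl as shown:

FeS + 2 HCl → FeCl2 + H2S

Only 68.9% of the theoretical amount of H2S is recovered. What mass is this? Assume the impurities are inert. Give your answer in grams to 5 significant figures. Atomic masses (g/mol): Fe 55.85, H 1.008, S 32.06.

126.78 g

Pure FeS available = 540.05 g × 0.879 = 474.704 g.
M(FeS) = 55.85 + 32.06 = 87.91 g/mol.
M(H2S) = 2(1.008) + 32.06 = 34.076 g/mol.
n(FeS) = 474.704 g / 87.91 g/mol = 5.39989 mol.
From the equation the FeS:H2S mole ratio is 1:1, so n(H2S) = 5.39989 × 1/1 = 5.39989 mol.
Mass of H2S = 5.39989 mol × 34.076 g/mol = 184.007 g.
Actual mass collected = 184.007 g × 0.689 = 126.780 g.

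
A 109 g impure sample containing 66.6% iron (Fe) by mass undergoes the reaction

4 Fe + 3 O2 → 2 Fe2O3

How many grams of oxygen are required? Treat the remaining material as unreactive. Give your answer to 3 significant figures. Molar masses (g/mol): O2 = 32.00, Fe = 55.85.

31.2 g

Mass of pure Fe = 109 g × 0.666 = 72.59 g.
n(Fe) = 72.59 g / 55.85 g/mol = 1.300 mol.
From the equation the Fe:O2 mole ratio is 4:3, so n(O2) = 1.300 × 3/4 = 0.9749 mol.
Mass of O2 = 0.9749 mol × 32.00 g/mol = 31.20 g.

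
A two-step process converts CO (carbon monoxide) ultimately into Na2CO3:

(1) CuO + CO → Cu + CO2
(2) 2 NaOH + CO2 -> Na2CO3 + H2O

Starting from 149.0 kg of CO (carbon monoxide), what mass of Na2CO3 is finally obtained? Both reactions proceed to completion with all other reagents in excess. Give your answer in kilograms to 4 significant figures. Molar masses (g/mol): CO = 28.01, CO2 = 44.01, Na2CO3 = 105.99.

149.0 kg = 149000 g.
n(CO) = 149000 / 28.01 = 5319.5 mol.
Step 1 gives a 1:1 ratio of CO to CO2, so n(CO2) = 5319.5 mol.
In step 2 the CO2:Na2CO3 ratio is 1:1, so n(Na2CO3) = 5319.5 mol.
Mass of Na2CO3 = 5319.5 × 105.99 = 563820 g = 563.8 kg.

563.8 kg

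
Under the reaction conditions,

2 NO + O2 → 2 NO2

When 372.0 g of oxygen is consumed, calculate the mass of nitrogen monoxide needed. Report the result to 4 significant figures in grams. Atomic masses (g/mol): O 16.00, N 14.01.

M(O2) = 2(16.00) = 32.00 g/mol.
M(NO) = 14.01 + 16.00 = 30.01 g/mol.
n(O2) = 372.00 g / 32.00 g/mol = 11.625 mol.
From the equation the O2:NO mole ratio is 1:2, so n(NO) = 11.625 × 2/1 = 23.250 mol.
Mass of NO = 23.250 mol × 30.01 g/mol = 697.73 g.

697.7 g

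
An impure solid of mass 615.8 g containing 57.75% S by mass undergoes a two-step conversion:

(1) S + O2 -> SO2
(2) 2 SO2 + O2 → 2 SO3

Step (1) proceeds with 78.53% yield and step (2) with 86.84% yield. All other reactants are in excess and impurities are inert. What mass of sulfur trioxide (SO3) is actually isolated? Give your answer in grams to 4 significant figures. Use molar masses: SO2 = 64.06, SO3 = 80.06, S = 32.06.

605.6 g

Pure S = 615.8 × 0.5775 = 355.62 g.
n(S) = 355.62 / 32.06 = 11.092 mol.
Step 1 (S:SO2 = 1:1): theoretical n(SO2) = 11.092 mol; at 78.53% yield, n(SO2) = 8.7109 mol.
Step 2 (SO2:SO3 = 2:2): theoretical n(SO3) = 8.7109 mol, so theoretical mass = 8.7109 × 80.06 = 697.40 g.
At 86.84% yield, actual mass of SO3 = 697.40 × 0.8684 = 605.62 g.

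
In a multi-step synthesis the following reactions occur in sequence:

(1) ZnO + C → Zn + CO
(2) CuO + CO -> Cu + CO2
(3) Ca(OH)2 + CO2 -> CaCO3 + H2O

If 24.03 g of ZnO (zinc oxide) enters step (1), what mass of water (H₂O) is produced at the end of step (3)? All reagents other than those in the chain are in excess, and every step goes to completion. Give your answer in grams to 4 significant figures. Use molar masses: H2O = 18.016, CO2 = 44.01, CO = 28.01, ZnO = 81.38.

n(ZnO) = 24.03 / 81.38 = 0.29528 mol.
Reaction (1): ZnO→CO ratio 1:1 ⇒ n(CO) = 0.29528 mol.
Reaction (2): CO→CO2 ratio 1:1 ⇒ n(CO2) = 0.29528 mol.
Reaction (3): CO2→H2O ratio 1:1 ⇒ n(H2O) = 0.29528 mol.
Mass of H2O = 0.29528 × 18.016 = 5.3198 g.

5.320 g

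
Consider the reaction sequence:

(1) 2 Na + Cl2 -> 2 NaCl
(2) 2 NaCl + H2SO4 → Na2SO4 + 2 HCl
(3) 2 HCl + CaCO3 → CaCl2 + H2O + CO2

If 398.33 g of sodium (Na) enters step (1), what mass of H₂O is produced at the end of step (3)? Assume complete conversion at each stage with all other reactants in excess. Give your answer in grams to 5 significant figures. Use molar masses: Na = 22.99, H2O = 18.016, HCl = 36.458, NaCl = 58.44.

n(Na) = 398.33 / 22.99 = 17.3262 mol.
Reaction (1): Na→NaCl ratio 2:2 ⇒ n(NaCl) = 17.3262 mol.
Reaction (2): NaCl→HCl ratio 2:2 ⇒ n(HCl) = 17.3262 mol.
Reaction (3): HCl→H2O ratio 2:1 ⇒ n(H2O) = 8.66311 mol.
Mass of H2O = 8.66311 × 18.016 = 156.075 g.

156.07 g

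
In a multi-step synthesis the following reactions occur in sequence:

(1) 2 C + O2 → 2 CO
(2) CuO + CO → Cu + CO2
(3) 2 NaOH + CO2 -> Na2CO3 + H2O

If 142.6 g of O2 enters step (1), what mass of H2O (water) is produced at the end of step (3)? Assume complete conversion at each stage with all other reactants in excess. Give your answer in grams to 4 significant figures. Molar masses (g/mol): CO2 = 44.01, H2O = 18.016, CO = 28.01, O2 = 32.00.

160.6 g

n(O2) = 142.6 / 32.00 = 4.4562 mol.
Reaction (1): O2→CO ratio 1:2 ⇒ n(CO) = 8.9125 mol.
Reaction (2): CO→CO2 ratio 1:1 ⇒ n(CO2) = 8.9125 mol.
Reaction (3): CO2→H2O ratio 1:1 ⇒ n(H2O) = 8.9125 mol.
Mass of H2O = 8.9125 × 18.016 = 160.57 g.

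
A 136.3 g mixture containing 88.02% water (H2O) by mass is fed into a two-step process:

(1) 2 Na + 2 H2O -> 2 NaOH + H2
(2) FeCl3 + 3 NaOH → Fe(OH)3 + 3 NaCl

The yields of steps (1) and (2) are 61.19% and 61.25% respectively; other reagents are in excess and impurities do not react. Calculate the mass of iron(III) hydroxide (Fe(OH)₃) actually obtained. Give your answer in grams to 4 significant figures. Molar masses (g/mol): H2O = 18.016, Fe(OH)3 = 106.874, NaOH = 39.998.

88.91 g

Pure H2O = 136.3 × 0.8802 = 119.97 g.
n(H2O) = 119.97 / 18.016 = 6.6592 mol.
Step 1 (H2O:NaOH = 2:2): theoretical n(NaOH) = 6.6592 mol; at 61.19% yield, n(NaOH) = 4.0747 mol.
Step 2 (NaOH:Fe(OH)3 = 3:1): theoretical n(Fe(OH)3) = 1.3582 mol, so theoretical mass = 1.3582 × 106.874 = 145.16 g.
At 61.25% yield, actual mass of Fe(OH)3 = 145.16 × 0.6125 = 88.911 g.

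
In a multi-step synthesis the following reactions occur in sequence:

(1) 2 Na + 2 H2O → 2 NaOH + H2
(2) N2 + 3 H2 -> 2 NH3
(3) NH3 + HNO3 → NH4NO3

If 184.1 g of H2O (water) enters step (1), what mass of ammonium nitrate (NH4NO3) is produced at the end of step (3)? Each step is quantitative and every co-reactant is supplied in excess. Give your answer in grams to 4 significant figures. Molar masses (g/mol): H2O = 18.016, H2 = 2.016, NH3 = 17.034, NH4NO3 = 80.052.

272.7 g

n(H2O) = 184.1 / 18.016 = 10.219 mol.
Reaction (1): H2O→H2 ratio 2:1 ⇒ n(H2) = 5.1093 mol.
Reaction (2): H2→NH3 ratio 3:2 ⇒ n(NH3) = 3.4062 mol.
Reaction (3): NH3→NH4NO3 ratio 1:1 ⇒ n(NH4NO3) = 3.4062 mol.
Mass of NH4NO3 = 3.4062 × 80.052 = 272.68 g.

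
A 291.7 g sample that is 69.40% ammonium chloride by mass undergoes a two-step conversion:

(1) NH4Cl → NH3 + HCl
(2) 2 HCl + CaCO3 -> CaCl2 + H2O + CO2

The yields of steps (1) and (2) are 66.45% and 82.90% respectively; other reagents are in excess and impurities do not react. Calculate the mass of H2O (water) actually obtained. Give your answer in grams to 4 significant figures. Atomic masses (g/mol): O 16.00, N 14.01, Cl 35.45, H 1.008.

Pure NH4Cl = 291.7 × 0.6940 = 202.44 g.
M(NH4Cl) = 14.01 + 4(1.008) + 35.45 = 53.492 g/mol.
M(H2O) = 2(1.008) + 16.00 = 18.016 g/mol.
n(NH4Cl) = 202.44 / 53.492 = 3.7845 mol.
Step 1 (NH4Cl:HCl = 1:1): theoretical n(HCl) = 3.7845 mol; at 66.45% yield, n(HCl) = 2.5148 mol.
Step 2 (HCl:H2O = 2:1): theoretical n(H2O) = 1.2574 mol, so theoretical mass = 1.2574 × 18.016 = 22.653 g.
At 82.90% yield, actual mass of H2O = 22.653 × 0.8290 = 18.780 g.

18.78 g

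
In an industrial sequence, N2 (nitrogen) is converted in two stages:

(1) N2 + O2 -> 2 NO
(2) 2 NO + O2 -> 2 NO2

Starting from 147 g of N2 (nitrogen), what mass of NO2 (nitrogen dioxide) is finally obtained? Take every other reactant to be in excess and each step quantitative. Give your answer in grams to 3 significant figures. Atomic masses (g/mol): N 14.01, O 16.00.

M(N2) = 2(14.01) = 28.02 g/mol.
M(NO2) = 14.01 + 2(16.00) = 46.01 g/mol.
n(N2) = 147.0 / 28.02 = 5.246 mol.
Step 1 gives a 1:2 ratio of N2 to NO, so n(NO) = 10.49 mol.
In step 2 the NO:NO2 ratio is 2:2, so n(NO2) = 10.49 mol.
Mass of NO2 = 10.49 × 46.01 = 482.8 g.

483 g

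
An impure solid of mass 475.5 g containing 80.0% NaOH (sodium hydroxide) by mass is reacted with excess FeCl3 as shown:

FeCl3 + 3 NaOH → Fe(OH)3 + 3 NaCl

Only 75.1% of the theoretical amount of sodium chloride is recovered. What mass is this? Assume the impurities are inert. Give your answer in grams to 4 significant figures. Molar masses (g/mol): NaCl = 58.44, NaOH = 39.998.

Pure NaOH available = 475.5 g × 0.800 = 380.40 g.
n(NaOH) = 380.40 g / 39.998 g/mol = 9.5105 mol.
From the equation the NaOH:NaCl mole ratio is 3:3, so n(NaCl) = 9.5105 × 3/3 = 9.5105 mol.
Mass of NaCl = 9.5105 mol × 58.44 g/mol = 555.79 g.
Actual mass collected = 555.79 g × 0.751 = 417.40 g.

417.4 g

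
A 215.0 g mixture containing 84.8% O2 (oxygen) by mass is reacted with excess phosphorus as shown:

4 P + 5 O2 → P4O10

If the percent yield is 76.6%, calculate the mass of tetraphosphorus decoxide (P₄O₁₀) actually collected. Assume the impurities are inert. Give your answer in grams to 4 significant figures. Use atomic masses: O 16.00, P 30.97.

247.8 g

Pure O2 available = 215.0 g × 0.848 = 182.32 g.
M(O2) = 2(16.00) = 32.00 g/mol.
M(P4O10) = 4(30.97) + 10(16.00) = 283.88 g/mol.
n(O2) = 182.32 g / 32.00 g/mol = 5.6975 mol.
From the equation the O2:P4O10 mole ratio is 5:1, so n(P4O10) = 5.6975 × 1/5 = 1.1395 mol.
Mass of P4O10 = 1.1395 mol × 283.88 g/mol = 323.48 g.
Actual mass collected = 323.48 g × 0.766 = 247.79 g.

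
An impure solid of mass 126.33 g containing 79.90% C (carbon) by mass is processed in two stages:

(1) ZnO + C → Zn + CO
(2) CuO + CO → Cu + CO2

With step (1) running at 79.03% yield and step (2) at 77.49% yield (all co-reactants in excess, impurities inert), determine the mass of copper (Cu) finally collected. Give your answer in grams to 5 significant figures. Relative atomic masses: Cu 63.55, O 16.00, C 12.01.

Pure C = 126.33 × 0.7990 = 100.938 g.
M(C) = 12.01 g/mol.
M(Cu) = 63.55 g/mol.
n(C) = 100.938 / 12.01 = 8.40447 mol.
Step 1 (C:CO = 1:1): theoretical n(CO) = 8.40447 mol; at 79.03% yield, n(CO) = 6.64205 mol.
Step 2 (CO:Cu = 1:1): theoretical n(Cu) = 6.64205 mol, so theoretical mass = 6.64205 × 63.55 = 422.102 g.
At 77.49% yield, actual mass of Cu = 422.102 × 0.7749 = 327.087 g.

327.09 g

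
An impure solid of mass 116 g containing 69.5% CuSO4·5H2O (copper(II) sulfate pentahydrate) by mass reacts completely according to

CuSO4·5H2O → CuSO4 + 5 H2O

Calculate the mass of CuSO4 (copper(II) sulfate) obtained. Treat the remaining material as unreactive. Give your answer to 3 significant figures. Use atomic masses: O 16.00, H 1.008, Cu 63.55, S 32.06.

Mass of pure CuSO4·5H2O = 116 g × 0.695 = 80.62 g.
M(CuSO4·5H2O) = 63.55 + 32.06 + 9(16.00) + 10(1.008) = 249.69 g/mol.
M(CuSO4) = 63.55 + 32.06 + 4(16.00) = 159.61 g/mol.
n(CuSO4·5H2O) = 80.62 g / 249.69 g/mol = 0.3229 mol.
From the equation the CuSO4·5H2O:CuSO4 mole ratio is 1:1, so n(CuSO4) = 0.3229 × 1/1 = 0.3229 mol.
Mass of CuSO4 = 0.3229 mol × 159.61 g/mol = 51.53 g.

51.5 g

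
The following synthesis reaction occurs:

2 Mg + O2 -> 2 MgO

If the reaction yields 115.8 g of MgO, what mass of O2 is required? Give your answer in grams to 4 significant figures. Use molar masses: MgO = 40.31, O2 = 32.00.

45.96 g

n(MgO) = 115.80 g / 40.31 g/mol = 2.8727 mol.
From the equation the MgO:O2 mole ratio is 2:1, so n(O2) = 2.8727 × 1/2 = 1.4364 mol.
Mass of O2 = 1.4364 mol × 32.00 g/mol = 45.964 g.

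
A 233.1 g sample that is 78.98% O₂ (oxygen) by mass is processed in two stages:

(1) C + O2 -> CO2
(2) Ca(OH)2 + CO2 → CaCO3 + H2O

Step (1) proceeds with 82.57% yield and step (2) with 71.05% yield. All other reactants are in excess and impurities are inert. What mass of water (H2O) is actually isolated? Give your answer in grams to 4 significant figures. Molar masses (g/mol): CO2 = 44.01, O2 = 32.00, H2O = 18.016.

60.81 g

Pure O2 = 233.1 × 0.7898 = 184.10 g.
n(O2) = 184.10 / 32.00 = 5.7532 mol.
Step 1 (O2:CO2 = 1:1): theoretical n(CO2) = 5.7532 mol; at 82.57% yield, n(CO2) = 4.7504 mol.
Step 2 (CO2:H2O = 1:1): theoretical n(H2O) = 4.7504 mol, so theoretical mass = 4.7504 × 18.016 = 85.584 g.
At 71.05% yield, actual mass of H2O = 85.584 × 0.7105 = 60.807 g.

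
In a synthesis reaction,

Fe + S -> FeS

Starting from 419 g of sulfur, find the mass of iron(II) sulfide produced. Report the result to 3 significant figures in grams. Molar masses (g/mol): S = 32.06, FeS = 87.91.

n(S) = 419.0 g / 32.06 g/mol = 13.07 mol.
From the equation the S:FeS mole ratio is 1:1, so n(FeS) = 13.07 × 1/1 = 13.07 mol.
Mass of FeS = 13.07 mol × 87.91 g/mol = 1149 g.

1150 g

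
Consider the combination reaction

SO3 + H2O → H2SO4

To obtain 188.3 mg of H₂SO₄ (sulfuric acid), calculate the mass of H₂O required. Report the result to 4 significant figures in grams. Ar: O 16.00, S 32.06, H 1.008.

0.03459 g

M(H2SO4) = 2(1.008) + 32.06 + 4(16.00) = 98.076 g/mol.
M(H2O) = 2(1.008) + 16.00 = 18.016 g/mol.
Convert: 188.3 mg = 0.18830 g.
n(H2SO4) = 0.18830 g / 98.076 g/mol = 0.0019199 mol.
From the equation the H2SO4:H2O mole ratio is 1:1, so n(H2O) = 0.0019199 × 1/1 = 0.0019199 mol.
Mass of H2O = 0.0019199 mol × 18.016 g/mol = 0.034590 g.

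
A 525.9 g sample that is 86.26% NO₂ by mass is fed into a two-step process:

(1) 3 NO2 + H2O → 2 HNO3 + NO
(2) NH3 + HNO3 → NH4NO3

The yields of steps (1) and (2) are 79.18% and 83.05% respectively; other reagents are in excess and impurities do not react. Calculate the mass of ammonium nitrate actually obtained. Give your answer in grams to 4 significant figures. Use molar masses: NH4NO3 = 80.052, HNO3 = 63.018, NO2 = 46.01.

346.0 g

Pure NO2 = 525.9 × 0.8626 = 453.64 g.
n(NO2) = 453.64 / 46.01 = 9.8596 mol.
Step 1 (NO2:HNO3 = 3:2): theoretical n(HNO3) = 6.5731 mol; at 79.18% yield, n(HNO3) = 5.2046 mol.
Step 2 (HNO3:NH4NO3 = 1:1): theoretical n(NH4NO3) = 5.2046 mol, so theoretical mass = 5.2046 × 80.052 = 416.64 g.
At 83.05% yield, actual mass of NH4NO3 = 416.64 × 0.8305 = 346.02 g.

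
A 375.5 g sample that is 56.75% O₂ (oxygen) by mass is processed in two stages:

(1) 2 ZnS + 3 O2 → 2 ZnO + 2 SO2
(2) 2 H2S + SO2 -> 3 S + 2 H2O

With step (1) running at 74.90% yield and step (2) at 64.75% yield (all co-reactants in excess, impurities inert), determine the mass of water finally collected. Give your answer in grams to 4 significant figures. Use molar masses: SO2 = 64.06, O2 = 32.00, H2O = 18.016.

77.58 g

Pure O2 = 375.5 × 0.5675 = 213.10 g.
n(O2) = 213.10 / 32.00 = 6.6593 mol.
Step 1 (O2:SO2 = 3:2): theoretical n(SO2) = 4.4395 mol; at 74.90% yield, n(SO2) = 3.3252 mol.
Step 2 (SO2:H2O = 1:2): theoretical n(H2O) = 6.6504 mol, so theoretical mass = 6.6504 × 18.016 = 119.81 g.
At 64.75% yield, actual mass of H2O = 119.81 × 0.6475 = 77.579 g.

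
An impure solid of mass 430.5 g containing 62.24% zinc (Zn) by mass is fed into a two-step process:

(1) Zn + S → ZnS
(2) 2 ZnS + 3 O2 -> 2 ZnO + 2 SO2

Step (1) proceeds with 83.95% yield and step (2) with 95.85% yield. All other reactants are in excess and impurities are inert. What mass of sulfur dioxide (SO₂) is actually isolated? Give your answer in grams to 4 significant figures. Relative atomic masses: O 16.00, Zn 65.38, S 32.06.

Pure Zn = 430.5 × 0.6224 = 267.94 g.
M(Zn) = 65.38 g/mol.
M(SO2) = 32.06 + 2(16.00) = 64.06 g/mol.
n(Zn) = 267.94 / 65.38 = 4.0982 mol.
Step 1 (Zn:ZnS = 1:1): theoretical n(ZnS) = 4.0982 mol; at 83.95% yield, n(ZnS) = 3.4405 mol.
Step 2 (ZnS:SO2 = 2:2): theoretical n(SO2) = 3.4405 mol, so theoretical mass = 3.4405 × 64.06 = 220.40 g.
At 95.85% yield, actual mass of SO2 = 220.40 × 0.9585 = 211.25 g.

211.3 g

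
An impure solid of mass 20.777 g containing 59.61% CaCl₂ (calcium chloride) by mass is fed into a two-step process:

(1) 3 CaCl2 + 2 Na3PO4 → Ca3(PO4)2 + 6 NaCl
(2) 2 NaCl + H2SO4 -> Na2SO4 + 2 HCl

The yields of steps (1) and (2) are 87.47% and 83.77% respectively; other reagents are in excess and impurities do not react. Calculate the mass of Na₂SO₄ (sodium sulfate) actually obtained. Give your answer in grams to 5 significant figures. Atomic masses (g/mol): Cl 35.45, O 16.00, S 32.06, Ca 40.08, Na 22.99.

11.615 g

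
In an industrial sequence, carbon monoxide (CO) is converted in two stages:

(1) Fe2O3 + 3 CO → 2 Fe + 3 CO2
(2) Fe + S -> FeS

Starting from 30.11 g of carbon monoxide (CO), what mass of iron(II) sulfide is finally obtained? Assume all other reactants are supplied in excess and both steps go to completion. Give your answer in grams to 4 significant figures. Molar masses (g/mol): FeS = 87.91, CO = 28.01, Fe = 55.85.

63.00 g

n(CO) = 30.110 / 28.01 = 1.0750 mol.
Step 1 gives a 3:2 ratio of CO to Fe, so n(Fe) = 0.71665 mol.
In step 2 the Fe:FeS ratio is 1:1, so n(FeS) = 0.71665 mol.
Mass of FeS = 0.71665 × 87.91 = 63.001 g.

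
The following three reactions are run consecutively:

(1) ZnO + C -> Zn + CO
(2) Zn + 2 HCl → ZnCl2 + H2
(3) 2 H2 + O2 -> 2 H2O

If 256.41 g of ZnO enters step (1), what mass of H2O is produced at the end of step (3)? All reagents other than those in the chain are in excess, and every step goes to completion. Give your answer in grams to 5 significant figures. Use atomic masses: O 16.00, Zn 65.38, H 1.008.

56.764 g

M(ZnO) = 65.38 + 16.00 = 81.38 g/mol.
M(H2O) = 2(1.008) + 16.00 = 18.016 g/mol.
n(ZnO) = 256.41 / 81.38 = 3.15077 mol.
Reaction (1): ZnO→Zn ratio 1:1 ⇒ n(Zn) = 3.15077 mol.
Reaction (2): Zn→H2 ratio 1:1 ⇒ n(H2) = 3.15077 mol.
Reaction (3): H2→H2O ratio 2:2 ⇒ n(H2O) = 3.15077 mol.
Mass of H2O = 3.15077 × 18.016 = 56.7643 g.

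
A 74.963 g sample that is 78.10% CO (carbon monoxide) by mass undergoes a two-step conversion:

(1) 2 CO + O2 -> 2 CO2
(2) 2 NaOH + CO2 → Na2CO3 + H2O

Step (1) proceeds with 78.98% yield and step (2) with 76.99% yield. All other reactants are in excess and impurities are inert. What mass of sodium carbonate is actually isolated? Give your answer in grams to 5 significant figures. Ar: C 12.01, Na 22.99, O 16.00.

134.71 g

Pure CO = 74.963 × 0.7810 = 58.5461 g.
M(CO) = 12.01 + 16.00 = 28.01 g/mol.
M(Na2CO3) = 2(22.99) + 12.01 + 3(16.00) = 105.99 g/mol.
n(CO) = 58.5461 / 28.01 = 2.09019 mol.
Step 1 (CO:CO2 = 2:2): theoretical n(CO2) = 2.09019 mol; at 78.98% yield, n(CO2) = 1.65083 mol.
Step 2 (CO2:Na2CO3 = 1:1): theoretical n(Na2CO3) = 1.65083 mol, so theoretical mass = 1.65083 × 105.99 = 174.971 g.
At 76.99% yield, actual mass of Na2CO3 = 174.971 × 0.7699 = 134.710 g.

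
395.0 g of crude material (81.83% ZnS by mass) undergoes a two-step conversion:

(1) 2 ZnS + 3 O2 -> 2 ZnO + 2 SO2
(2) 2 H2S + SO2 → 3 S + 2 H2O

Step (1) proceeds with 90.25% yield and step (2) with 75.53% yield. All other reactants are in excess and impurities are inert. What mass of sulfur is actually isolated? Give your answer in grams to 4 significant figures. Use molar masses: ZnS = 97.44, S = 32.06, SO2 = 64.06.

Pure ZnS = 395.0 × 0.8183 = 323.23 g.
n(ZnS) = 323.23 / 97.44 = 3.3172 mol.
Step 1 (ZnS:SO2 = 2:2): theoretical n(SO2) = 3.3172 mol; at 90.25% yield, n(SO2) = 2.9938 mol.
Step 2 (SO2:S = 1:3): theoretical n(S) = 8.9813 mol, so theoretical mass = 8.9813 × 32.06 = 287.94 g.
At 75.53% yield, actual mass of S = 287.94 × 0.7553 = 217.48 g.

217.5 g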